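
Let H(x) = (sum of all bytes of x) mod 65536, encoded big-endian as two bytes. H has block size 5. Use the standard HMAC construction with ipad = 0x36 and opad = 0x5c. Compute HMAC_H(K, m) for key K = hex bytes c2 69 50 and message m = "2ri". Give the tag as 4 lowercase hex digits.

Key hex bytes c2 69 50 is 3 bytes ≤ B = 5; zero-pad to 5 bytes: K' = c2 69 50 00 00.
K' ⊕ ipad = f4 5f 66 36 36.  K' ⊕ opad = 9e 35 0c 5c 5c.
Inner input = (K'⊕ipad) ∥ m = f4 5f 66 36 36 ∥ 32 72 69.
Inner hash: sum = 244+95+102+54+54+50+114+105 = 818 → 03 32.
Outer input = (K'⊕opad) ∥ inner = 9e 35 0c 5c 5c ∥ 03 32.
Outer hash (tag): sum = 158+53+12+92+92+3+50 = 460 → 01 cc.

01cc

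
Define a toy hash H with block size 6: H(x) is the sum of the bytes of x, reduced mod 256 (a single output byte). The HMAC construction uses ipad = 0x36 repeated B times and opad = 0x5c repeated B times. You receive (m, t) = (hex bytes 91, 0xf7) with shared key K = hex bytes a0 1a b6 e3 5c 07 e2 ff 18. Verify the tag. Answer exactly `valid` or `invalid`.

Key hex bytes a0 1a b6 e3 5c 07 e2 ff 18 is 9 bytes > B = 6, so hash it first: H(key) = af, then zero-pad to 6 bytes: K' = af 00 00 00 00 00.
K' ⊕ ipad = 99 36 36 36 36 36; K' ⊕ opad = f3 5c 5c 5c 5c 5c.
Inner hash: sum = 153+54+54+54+54+54+145 = 568; mod 256 = 56 → 38.
Outer hash (recomputed tag): sum = 243+92+92+92+92+92+56 = 759; mod 256 = 247 → f7.
Recomputed tag = f7; claimed = f7 → match.

valid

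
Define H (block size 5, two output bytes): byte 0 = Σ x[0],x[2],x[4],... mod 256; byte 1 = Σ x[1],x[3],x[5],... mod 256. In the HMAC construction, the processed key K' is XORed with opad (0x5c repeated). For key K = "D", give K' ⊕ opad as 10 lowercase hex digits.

Key "D" = 44 is 1 byte ≤ B = 5; zero-pad to 5 bytes: K' = 44 00 00 00 00.
XOR each byte with 0x5c: 44⊕5c=18, 00⊕5c=5c, 00⊕5c=5c, 00⊕5c=5c, 00⊕5c=5c.

185c5c5c5c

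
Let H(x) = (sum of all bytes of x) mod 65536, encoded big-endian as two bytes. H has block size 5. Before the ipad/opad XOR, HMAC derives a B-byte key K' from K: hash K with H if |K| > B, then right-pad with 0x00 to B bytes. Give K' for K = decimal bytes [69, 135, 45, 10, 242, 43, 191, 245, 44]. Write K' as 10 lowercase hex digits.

|K| = 9 > B = 5, so first hash the key.
H(K): sum = 69+135+45+10+242+43+191+245+44 = 1024 → 04 00.
Zero-pad H(K) = 04 00 to 5 bytes: K' = 04 00 00 00 00.

0400000000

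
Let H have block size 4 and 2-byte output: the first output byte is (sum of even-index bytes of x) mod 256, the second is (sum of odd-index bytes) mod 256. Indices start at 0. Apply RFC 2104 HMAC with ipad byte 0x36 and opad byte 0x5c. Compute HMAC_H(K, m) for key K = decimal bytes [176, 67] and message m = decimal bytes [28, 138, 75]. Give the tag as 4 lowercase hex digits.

Key decimal bytes [176, 67] = b0 43 is 2 bytes ≤ B = 4; zero-pad to 4 bytes: K' = b0 43 00 00.
K' ⊕ ipad = 86 75 36 36.  K' ⊕ opad = ec 1f 5c 5c.
Inner input = (K'⊕ipad) ∥ m = 86 75 36 36 ∥ 1c 8a 4b.
Inner hash: even-index sum = 291 mod 256 = 35; odd-index sum = 309 mod 256 = 53 → 23 35.
Outer input = (K'⊕opad) ∥ inner = ec 1f 5c 5c ∥ 23 35.
Outer hash (tag): even-index sum = 363 mod 256 = 107; odd-index sum = 176 mod 256 = 176 → 6b b0.

6bb0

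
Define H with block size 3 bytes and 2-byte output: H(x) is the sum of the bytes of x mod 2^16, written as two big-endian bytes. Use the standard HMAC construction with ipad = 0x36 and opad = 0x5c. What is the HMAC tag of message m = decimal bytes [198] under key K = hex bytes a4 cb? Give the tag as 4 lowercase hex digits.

Key hex bytes a4 cb is 2 bytes ≤ B = 3; zero-pad to 3 bytes: K' = a4 cb 00.
K' ⊕ ipad = 92 fd 36.  K' ⊕ opad = f8 97 5c.
Inner input = (K'⊕ipad) ∥ m = 92 fd 36 ∥ c6.
Inner hash: sum = 146+253+54+198 = 651 → 02 8b.
Outer input = (K'⊕opad) ∥ inner = f8 97 5c ∥ 02 8b.
Outer hash (tag): sum = 248+151+92+2+139 = 632 → 02 78.

0278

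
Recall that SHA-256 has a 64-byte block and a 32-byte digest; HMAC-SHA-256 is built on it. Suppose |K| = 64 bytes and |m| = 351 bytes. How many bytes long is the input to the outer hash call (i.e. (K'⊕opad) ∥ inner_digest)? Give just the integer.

96

Key is 64 ≤ 64 bytes, zero-padded: |K'| = 64.
Outer input = (K'⊕opad) ∥ H(inner) → 64 + 32 = 96 bytes.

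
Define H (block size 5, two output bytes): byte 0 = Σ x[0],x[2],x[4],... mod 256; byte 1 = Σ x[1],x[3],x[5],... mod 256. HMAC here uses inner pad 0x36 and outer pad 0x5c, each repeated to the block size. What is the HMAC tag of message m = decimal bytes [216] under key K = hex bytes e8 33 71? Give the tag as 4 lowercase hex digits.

Key hex bytes e8 33 71 is 3 bytes ≤ B = 5; zero-pad to 5 bytes: K' = e8 33 71 00 00.
K' ⊕ ipad = de 05 47 36 36.  K' ⊕ opad = b4 6f 2d 5c 5c.
Inner input = (K'⊕ipad) ∥ m = de 05 47 36 36 ∥ d8.
Inner hash: even-index sum = 347 mod 256 = 91; odd-index sum = 275 mod 256 = 19 → 5b 13.
Outer input = (K'⊕opad) ∥ inner = b4 6f 2d 5c 5c ∥ 5b 13.
Outer hash (tag): even-index sum = 336 mod 256 = 80; odd-index sum = 294 mod 256 = 38 → 50 26.

5026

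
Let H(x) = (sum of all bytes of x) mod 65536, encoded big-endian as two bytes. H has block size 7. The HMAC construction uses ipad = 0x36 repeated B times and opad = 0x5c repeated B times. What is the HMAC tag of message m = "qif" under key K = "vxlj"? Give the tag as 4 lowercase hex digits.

Key "vxlj" = 76 78 6c 6a is 4 bytes ≤ B = 7; zero-pad to 7 bytes: K' = 76 78 6c 6a 00 00 00.
K' ⊕ ipad = 40 4e 5a 5c 36 36 36.  K' ⊕ opad = 2a 24 30 36 5c 5c 5c.
Inner input = (K'⊕ipad) ∥ m = 40 4e 5a 5c 36 36 36 ∥ 71 69 66.
Inner hash: sum = 64+78+90+92+54+54+54+113+105+102 = 806 → 03 26.
Outer input = (K'⊕opad) ∥ inner = 2a 24 30 36 5c 5c 5c ∥ 03 26.
Outer hash (tag): sum = 42+36+48+54+92+92+92+3+38 = 497 → 01 f1.

01f1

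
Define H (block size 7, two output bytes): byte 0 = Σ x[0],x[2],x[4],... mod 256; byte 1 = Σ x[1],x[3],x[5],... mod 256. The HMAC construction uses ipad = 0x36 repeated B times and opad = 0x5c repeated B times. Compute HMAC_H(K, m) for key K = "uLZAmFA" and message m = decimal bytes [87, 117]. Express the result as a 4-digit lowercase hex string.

353d

Key "uLZAmFA" = 75 4c 5a 41 6d 46 41 is exactly B = 7 bytes: K' = 75 4c 5a 41 6d 46 41.
K' ⊕ ipad = 43 7a 6c 77 5b 70 77.  K' ⊕ opad = 29 10 06 1d 31 1a 1d.
Inner input = (K'⊕ipad) ∥ m = 43 7a 6c 77 5b 70 77 ∥ 57 75.
Inner hash: even-index sum = 502 mod 256 = 246; odd-index sum = 440 mod 256 = 184 → f6 b8.
Outer input = (K'⊕opad) ∥ inner = 29 10 06 1d 31 1a 1d ∥ f6 b8.
Outer hash (tag): even-index sum = 309 mod 256 = 53; odd-index sum = 317 mod 256 = 61 → 35 3d.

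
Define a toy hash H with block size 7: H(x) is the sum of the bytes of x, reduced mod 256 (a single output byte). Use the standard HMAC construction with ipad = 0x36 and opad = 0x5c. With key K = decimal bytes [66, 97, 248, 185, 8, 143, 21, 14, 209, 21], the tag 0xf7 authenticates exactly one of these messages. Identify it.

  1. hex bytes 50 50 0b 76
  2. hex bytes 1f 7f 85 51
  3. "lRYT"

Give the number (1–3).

Key decimal bytes [66, 97, 248, 185, 8, 143, 21, 14, 209, 21] = 42 61 f8 b9 08 8f 15 0e d1 15 is 10 bytes > B = 7, so hash it first: H(key) = f4, then zero-pad to 7 bytes: K' = f4 00 00 00 00 00 00.
K' ⊕ ipad = c2 36 36 36 36 36 36; K' ⊕ opad = a8 5c 5c 5c 5c 5c 5c.
m1: inner = H(c2 36 36 36 36 36 36 50 50 0b 76) = 27; tag = H(a8 5c 5c 5c 5c 5c 5c 27) = f7 ← matches
m2: inner = H(c2 36 36 36 36 36 36 1f 7f 85 51) = 7a; tag = H(a8 5c 5c 5c 5c 5c 5c 7a) = 4a
m3: inner = H(c2 36 36 36 36 36 36 6c 52 59 54) = 71; tag = H(a8 5c 5c 5c 5c 5c 5c 71) = 41

1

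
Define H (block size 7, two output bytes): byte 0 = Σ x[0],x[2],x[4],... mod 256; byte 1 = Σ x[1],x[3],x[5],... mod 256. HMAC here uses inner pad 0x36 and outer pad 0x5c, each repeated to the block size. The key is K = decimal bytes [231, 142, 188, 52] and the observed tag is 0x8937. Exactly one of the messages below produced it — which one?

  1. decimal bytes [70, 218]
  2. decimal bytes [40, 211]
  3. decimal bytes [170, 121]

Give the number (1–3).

1

Key decimal bytes [231, 142, 188, 52] = e7 8e bc 34 is 4 bytes ≤ B = 7; zero-pad to 7 bytes: K' = e7 8e bc 34 00 00 00.
K' ⊕ ipad = d1 b8 8a 02 36 36 36; K' ⊕ opad = bb d2 e0 68 5c 5c 5c.
m1: inner = H(d1 b8 8a 02 36 36 36 46 da) = a1 36; tag = H(bb d2 e0 68 5c 5c 5c a1 36) = 8937 ← matches
m2: inner = H(d1 b8 8a 02 36 36 36 28 d3) = 9a 18; tag = H(bb d2 e0 68 5c 5c 5c 9a 18) = 6b30
m3: inner = H(d1 b8 8a 02 36 36 36 aa 79) = 40 9a; tag = H(bb d2 e0 68 5c 5c 5c 40 9a) = edd6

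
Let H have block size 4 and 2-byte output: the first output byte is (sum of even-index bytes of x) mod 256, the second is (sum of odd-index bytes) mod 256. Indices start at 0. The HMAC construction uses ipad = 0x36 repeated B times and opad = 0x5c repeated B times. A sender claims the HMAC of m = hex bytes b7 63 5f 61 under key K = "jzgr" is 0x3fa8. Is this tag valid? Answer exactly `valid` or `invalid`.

Key "jzgr" = 6a 7a 67 72 is exactly B = 4 bytes: K' = 6a 7a 67 72.
K' ⊕ ipad = 5c 4c 51 44; K' ⊕ opad = 36 26 3b 2e.
Inner hash: even-index sum = 451 mod 256 = 195; odd-index sum = 340 mod 256 = 84 → c3 54.
Outer hash (recomputed tag): even-index sum = 308 mod 256 = 52; odd-index sum = 168 mod 256 = 168 → 34 a8.
Recomputed tag = 34a8; claimed = 3fa8 → mismatch.

invalid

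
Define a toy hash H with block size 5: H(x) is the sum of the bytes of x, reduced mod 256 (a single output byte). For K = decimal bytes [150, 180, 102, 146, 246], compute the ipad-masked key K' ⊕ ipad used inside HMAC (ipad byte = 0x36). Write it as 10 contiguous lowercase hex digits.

Key decimal bytes [150, 180, 102, 146, 246] = 96 b4 66 92 f6 is exactly B = 5 bytes: K' = 96 b4 66 92 f6.
XOR each byte with 0x36: 96⊕36=a0, b4⊕36=82, 66⊕36=50, 92⊕36=a4, f6⊕36=c0.

a08250a4c0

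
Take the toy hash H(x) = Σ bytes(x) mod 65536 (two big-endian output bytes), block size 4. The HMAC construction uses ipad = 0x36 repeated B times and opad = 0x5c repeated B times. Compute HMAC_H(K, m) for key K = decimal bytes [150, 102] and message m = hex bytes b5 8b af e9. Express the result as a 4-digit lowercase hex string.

01f4

Key decimal bytes [150, 102] = 96 66 is 2 bytes ≤ B = 4; zero-pad to 4 bytes: K' = 96 66 00 00.
K' ⊕ ipad = a0 50 36 36.  K' ⊕ opad = ca 3a 5c 5c.
Inner input = (K'⊕ipad) ∥ m = a0 50 36 36 ∥ b5 8b af e9.
Inner hash: sum = 160+80+54+54+181+139+175+233 = 1076 → 04 34.
Outer input = (K'⊕opad) ∥ inner = ca 3a 5c 5c ∥ 04 34.
Outer hash (tag): sum = 202+58+92+92+4+52 = 500 → 01 f4.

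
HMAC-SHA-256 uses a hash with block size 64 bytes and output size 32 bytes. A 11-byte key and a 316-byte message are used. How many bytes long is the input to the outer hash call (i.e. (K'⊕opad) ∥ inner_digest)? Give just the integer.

Key is 11 ≤ 64 bytes, zero-padded: |K'| = 64.
Outer input = (K'⊕opad) ∥ H(inner) → 64 + 32 = 96 bytes.

96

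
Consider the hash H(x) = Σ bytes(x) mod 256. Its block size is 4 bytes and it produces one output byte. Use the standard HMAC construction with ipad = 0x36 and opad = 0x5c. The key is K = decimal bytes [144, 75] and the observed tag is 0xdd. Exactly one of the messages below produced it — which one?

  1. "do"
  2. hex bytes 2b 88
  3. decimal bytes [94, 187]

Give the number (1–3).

Key decimal bytes [144, 75] = 90 4b is 2 bytes ≤ B = 4; zero-pad to 4 bytes: K' = 90 4b 00 00.
K' ⊕ ipad = a6 7d 36 36; K' ⊕ opad = cc 17 5c 5c.
m1: inner = H(a6 7d 36 36 64 6f) = 62; tag = H(cc 17 5c 5c 62) = fd
m2: inner = H(a6 7d 36 36 2b 88) = 42; tag = H(cc 17 5c 5c 42) = dd ← matches
m3: inner = H(a6 7d 36 36 5e bb) = a8; tag = H(cc 17 5c 5c a8) = 43

2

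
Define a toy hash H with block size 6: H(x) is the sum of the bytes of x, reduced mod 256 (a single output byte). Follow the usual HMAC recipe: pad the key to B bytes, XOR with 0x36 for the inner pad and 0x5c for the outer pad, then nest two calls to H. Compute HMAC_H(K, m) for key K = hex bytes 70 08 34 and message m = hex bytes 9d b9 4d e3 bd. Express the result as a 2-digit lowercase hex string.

67

Key hex bytes 70 08 34 is 3 bytes ≤ B = 6; zero-pad to 6 bytes: K' = 70 08 34 00 00 00.
K' ⊕ ipad = 46 3e 02 36 36 36.  K' ⊕ opad = 2c 54 68 5c 5c 5c.
Inner input = (K'⊕ipad) ∥ m = 46 3e 02 36 36 36 ∥ 9d b9 4d e3 bd.
Inner hash: sum = 70+62+2+54+54+54+157+185+77+227+189 = 1131; mod 256 = 107 → 6b.
Outer input = (K'⊕opad) ∥ inner = 2c 54 68 5c 5c 5c ∥ 6b.
Outer hash (tag): sum = 44+84+104+92+92+92+107 = 615; mod 256 = 103 → 67.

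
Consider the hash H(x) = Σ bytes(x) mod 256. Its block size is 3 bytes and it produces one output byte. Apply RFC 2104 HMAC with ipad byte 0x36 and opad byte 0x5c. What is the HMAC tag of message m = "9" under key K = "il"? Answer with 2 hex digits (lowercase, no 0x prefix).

e9

Key "il" = 69 6c is 2 bytes ≤ B = 3; zero-pad to 3 bytes: K' = 69 6c 00.
K' ⊕ ipad = 5f 5a 36.  K' ⊕ opad = 35 30 5c.
Inner input = (K'⊕ipad) ∥ m = 5f 5a 36 ∥ 39.
Inner hash: sum = 95+90+54+57 = 296; mod 256 = 40 → 28.
Outer input = (K'⊕opad) ∥ inner = 35 30 5c ∥ 28.
Outer hash (tag): sum = 53+48+92+40 = 233 → e9.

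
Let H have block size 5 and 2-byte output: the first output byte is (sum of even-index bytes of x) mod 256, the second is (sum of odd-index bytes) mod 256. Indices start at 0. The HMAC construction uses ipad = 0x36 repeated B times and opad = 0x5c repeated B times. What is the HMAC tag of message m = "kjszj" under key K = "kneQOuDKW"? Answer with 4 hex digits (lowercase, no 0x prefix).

655b

Key "kneQOuDKW" = 6b 6e 65 51 4f 75 44 4b 57 is 9 bytes > B = 5, so hash it first: H(key) = ba 7f, then zero-pad to 5 bytes: K' = ba 7f 00 00 00.
K' ⊕ ipad = 8c 49 36 36 36.  K' ⊕ opad = e6 23 5c 5c 5c.
Inner input = (K'⊕ipad) ∥ m = 8c 49 36 36 36 ∥ 6b 6a 73 7a 6a.
Inner hash: even-index sum = 476 mod 256 = 220; odd-index sum = 455 mod 256 = 199 → dc c7.
Outer input = (K'⊕opad) ∥ inner = e6 23 5c 5c 5c ∥ dc c7.
Outer hash (tag): even-index sum = 613 mod 256 = 101; odd-index sum = 347 mod 256 = 91 → 65 5b.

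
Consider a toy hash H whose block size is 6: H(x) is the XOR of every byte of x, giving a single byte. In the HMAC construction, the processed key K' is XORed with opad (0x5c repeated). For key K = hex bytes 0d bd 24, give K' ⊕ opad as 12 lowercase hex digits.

Key hex bytes 0d bd 24 is 3 bytes ≤ B = 6; zero-pad to 6 bytes: K' = 0d bd 24 00 00 00.
XOR each byte with 0x5c: 0d⊕5c=51, bd⊕5c=e1, 24⊕5c=78, 00⊕5c=5c, 00⊕5c=5c, 00⊕5c=5c.

51e1785c5c5c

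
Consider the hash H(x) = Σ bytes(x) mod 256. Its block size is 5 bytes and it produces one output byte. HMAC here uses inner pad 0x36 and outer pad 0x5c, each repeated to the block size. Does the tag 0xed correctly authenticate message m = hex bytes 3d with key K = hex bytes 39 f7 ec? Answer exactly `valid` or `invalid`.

invalid

Key hex bytes 39 f7 ec is 3 bytes ≤ B = 5; zero-pad to 5 bytes: K' = 39 f7 ec 00 00.
K' ⊕ ipad = 0f c1 da 36 36; K' ⊕ opad = 65 ab b0 5c 5c.
Inner hash: sum = 15+193+218+54+54+61 = 595; mod 256 = 83 → 53.
Outer hash (recomputed tag): sum = 101+171+176+92+92+83 = 715; mod 256 = 203 → cb.
Recomputed tag = cb; claimed = ed → mismatch.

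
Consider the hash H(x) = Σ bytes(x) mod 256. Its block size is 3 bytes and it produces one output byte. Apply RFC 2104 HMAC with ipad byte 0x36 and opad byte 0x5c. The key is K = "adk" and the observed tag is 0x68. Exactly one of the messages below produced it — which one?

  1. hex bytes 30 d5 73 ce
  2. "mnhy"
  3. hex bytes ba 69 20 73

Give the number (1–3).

Key "adk" = 61 64 6b is exactly B = 3 bytes: K' = 61 64 6b.
K' ⊕ ipad = 57 52 5d; K' ⊕ opad = 3d 38 37.
m1: inner = H(57 52 5d 30 d5 73 ce) = 4c; tag = H(3d 38 37 4c) = f8
m2: inner = H(57 52 5d 6d 6e 68 79) = c2; tag = H(3d 38 37 c2) = 6e
m3: inner = H(57 52 5d ba 69 20 73) = bc; tag = H(3d 38 37 bc) = 68 ← matches

3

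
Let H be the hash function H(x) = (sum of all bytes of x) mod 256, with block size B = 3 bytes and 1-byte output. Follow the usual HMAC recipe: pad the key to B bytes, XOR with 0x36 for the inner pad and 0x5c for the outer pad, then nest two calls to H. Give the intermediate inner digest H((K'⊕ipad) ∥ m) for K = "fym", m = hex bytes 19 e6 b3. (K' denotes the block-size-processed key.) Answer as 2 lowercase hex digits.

Key "fym" = 66 79 6d is exactly B = 3 bytes: K' = 66 79 6d.
K' ⊕ ipad = 50 4f 5b.
Inner input = 50 4f 5b ∥ 19 e6 b3.
Inner hash: sum = 80+79+91+25+230+179 = 684; mod 256 = 172 → ac.

ac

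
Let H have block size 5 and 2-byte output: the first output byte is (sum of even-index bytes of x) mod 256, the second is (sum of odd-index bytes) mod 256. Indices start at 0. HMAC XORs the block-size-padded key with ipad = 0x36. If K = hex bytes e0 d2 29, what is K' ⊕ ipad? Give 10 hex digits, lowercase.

Key hex bytes e0 d2 29 is 3 bytes ≤ B = 5; zero-pad to 5 bytes: K' = e0 d2 29 00 00.
XOR each byte with 0x36: e0⊕36=d6, d2⊕36=e4, 29⊕36=1f, 00⊕36=36, 00⊕36=36.

d6e41f3636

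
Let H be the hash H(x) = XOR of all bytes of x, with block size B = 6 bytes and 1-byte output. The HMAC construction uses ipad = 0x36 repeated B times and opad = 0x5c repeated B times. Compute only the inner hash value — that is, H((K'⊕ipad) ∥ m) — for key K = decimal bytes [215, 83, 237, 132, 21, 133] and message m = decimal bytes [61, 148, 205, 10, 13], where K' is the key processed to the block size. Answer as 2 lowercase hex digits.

1e

Key decimal bytes [215, 83, 237, 132, 21, 133] = d7 53 ed 84 15 85 is exactly B = 6 bytes: K' = d7 53 ed 84 15 85.
K' ⊕ ipad = e1 65 db b2 23 b3.
Inner input = e1 65 db b2 23 b3 ∥ 3d 94 cd 0a 0d.
Inner hash: XOR e1⊕65⊕db⊕b2⊕23⊕b3⊕3d⊕94⊕cd⊕0a⊕0d = 1e.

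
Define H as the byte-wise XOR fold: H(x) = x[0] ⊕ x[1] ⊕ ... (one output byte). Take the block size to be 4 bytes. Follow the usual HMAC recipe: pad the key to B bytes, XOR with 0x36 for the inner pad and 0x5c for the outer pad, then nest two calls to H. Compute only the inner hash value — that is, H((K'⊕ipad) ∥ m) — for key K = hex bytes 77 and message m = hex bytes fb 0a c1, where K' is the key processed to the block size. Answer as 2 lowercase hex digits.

47

Key hex bytes 77 is 1 byte ≤ B = 4; zero-pad to 4 bytes: K' = 77 00 00 00.
K' ⊕ ipad = 41 36 36 36.
Inner input = 41 36 36 36 ∥ fb 0a c1.
Inner hash: XOR 41⊕36⊕36⊕36⊕fb⊕0a⊕c1 = 47.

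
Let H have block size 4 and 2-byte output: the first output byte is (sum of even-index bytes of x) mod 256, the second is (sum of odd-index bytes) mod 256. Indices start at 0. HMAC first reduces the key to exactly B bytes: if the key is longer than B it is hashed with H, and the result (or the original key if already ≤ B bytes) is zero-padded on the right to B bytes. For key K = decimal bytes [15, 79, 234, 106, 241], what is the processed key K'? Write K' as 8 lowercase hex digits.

eab90000

|K| = 5 > B = 4, so first hash the key.
H(K): even-index sum = 490 mod 256 = 234; odd-index sum = 185 mod 256 = 185 → ea b9.
Zero-pad H(K) = ea b9 to 4 bytes: K' = ea b9 00 00.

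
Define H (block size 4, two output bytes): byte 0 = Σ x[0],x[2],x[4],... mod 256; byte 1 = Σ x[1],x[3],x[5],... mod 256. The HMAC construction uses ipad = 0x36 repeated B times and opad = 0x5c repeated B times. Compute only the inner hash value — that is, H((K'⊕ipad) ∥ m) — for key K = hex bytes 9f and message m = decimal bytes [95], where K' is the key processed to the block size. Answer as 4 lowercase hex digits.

3e6c

Key hex bytes 9f is 1 byte ≤ B = 4; zero-pad to 4 bytes: K' = 9f 00 00 00.
K' ⊕ ipad = a9 36 36 36.
Inner input = a9 36 36 36 ∥ 5f.
Inner hash: even-index sum = 318 mod 256 = 62; odd-index sum = 108 mod 256 = 108 → 3e 6c.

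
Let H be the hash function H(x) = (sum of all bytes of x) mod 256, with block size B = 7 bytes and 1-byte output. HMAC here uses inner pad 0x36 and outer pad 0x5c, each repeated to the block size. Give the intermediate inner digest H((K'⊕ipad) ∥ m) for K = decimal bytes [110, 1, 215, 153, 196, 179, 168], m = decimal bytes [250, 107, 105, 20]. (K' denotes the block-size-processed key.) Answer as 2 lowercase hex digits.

Key decimal bytes [110, 1, 215, 153, 196, 179, 168] = 6e 01 d7 99 c4 b3 a8 is exactly B = 7 bytes: K' = 6e 01 d7 99 c4 b3 a8.
K' ⊕ ipad = 58 37 e1 af f2 85 9e.
Inner input = 58 37 e1 af f2 85 9e ∥ fa 6b 69 14.
Inner hash: sum = 88+55+225+175+242+133+158+250+107+105+20 = 1558; mod 256 = 22 → 16.

16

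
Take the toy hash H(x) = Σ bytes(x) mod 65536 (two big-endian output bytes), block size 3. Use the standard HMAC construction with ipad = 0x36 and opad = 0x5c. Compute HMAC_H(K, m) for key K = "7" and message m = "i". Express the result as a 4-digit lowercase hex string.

Key "7" = 37 is 1 byte ≤ B = 3; zero-pad to 3 bytes: K' = 37 00 00.
K' ⊕ ipad = 01 36 36.  K' ⊕ opad = 6b 5c 5c.
Inner input = (K'⊕ipad) ∥ m = 01 36 36 ∥ 69.
Inner hash: sum = 1+54+54+105 = 214 → 00 d6.
Outer input = (K'⊕opad) ∥ inner = 6b 5c 5c ∥ 00 d6.
Outer hash (tag): sum = 107+92+92+0+214 = 505 → 01 f9.

01f9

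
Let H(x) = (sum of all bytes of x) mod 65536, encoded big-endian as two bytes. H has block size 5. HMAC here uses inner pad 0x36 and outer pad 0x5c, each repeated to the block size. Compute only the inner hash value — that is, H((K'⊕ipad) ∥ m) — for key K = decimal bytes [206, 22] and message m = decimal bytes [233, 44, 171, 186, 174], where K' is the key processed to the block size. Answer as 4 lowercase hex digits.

Key decimal bytes [206, 22] = ce 16 is 2 bytes ≤ B = 5; zero-pad to 5 bytes: K' = ce 16 00 00 00.
K' ⊕ ipad = f8 20 36 36 36.
Inner input = f8 20 36 36 36 ∥ e9 2c ab ba ae.
Inner hash: sum = 248+32+54+54+54+233+44+171+186+174 = 1250 → 04 e2.

04e2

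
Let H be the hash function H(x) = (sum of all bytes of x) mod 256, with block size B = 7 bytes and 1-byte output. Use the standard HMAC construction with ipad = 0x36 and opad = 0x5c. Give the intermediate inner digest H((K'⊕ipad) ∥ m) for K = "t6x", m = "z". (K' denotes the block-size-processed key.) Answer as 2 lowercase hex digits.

Key "t6x" = 74 36 78 is 3 bytes ≤ B = 7; zero-pad to 7 bytes: K' = 74 36 78 00 00 00 00.
K' ⊕ ipad = 42 00 4e 36 36 36 36.
Inner input = 42 00 4e 36 36 36 36 ∥ 7a.
Inner hash: sum = 66+0+78+54+54+54+54+122 = 482; mod 256 = 226 → e2.

e2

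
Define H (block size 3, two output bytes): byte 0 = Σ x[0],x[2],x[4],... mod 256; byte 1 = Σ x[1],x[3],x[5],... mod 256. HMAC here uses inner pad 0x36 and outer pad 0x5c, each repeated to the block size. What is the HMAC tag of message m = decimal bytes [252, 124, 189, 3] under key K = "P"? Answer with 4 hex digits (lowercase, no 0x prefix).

5777

Key "P" = 50 is 1 byte ≤ B = 3; zero-pad to 3 bytes: K' = 50 00 00.
K' ⊕ ipad = 66 36 36.  K' ⊕ opad = 0c 5c 5c.
Inner input = (K'⊕ipad) ∥ m = 66 36 36 ∥ fc 7c bd 03.
Inner hash: even-index sum = 283 mod 256 = 27; odd-index sum = 495 mod 256 = 239 → 1b ef.
Outer input = (K'⊕opad) ∥ inner = 0c 5c 5c ∥ 1b ef.
Outer hash (tag): even-index sum = 343 mod 256 = 87; odd-index sum = 119 mod 256 = 119 → 57 77.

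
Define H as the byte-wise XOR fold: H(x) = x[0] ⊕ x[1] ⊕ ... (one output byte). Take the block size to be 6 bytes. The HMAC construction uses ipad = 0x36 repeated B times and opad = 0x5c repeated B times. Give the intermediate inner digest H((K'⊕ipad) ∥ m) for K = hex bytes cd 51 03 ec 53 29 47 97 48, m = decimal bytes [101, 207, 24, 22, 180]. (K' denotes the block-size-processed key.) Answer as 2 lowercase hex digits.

81

Key hex bytes cd 51 03 ec 53 29 47 97 48 is 9 bytes > B = 6, so hash it first: H(key) = 91, then zero-pad to 6 bytes: K' = 91 00 00 00 00 00.
K' ⊕ ipad = a7 36 36 36 36 36.
Inner input = a7 36 36 36 36 36 ∥ 65 cf 18 16 b4.
Inner hash: XOR a7⊕36⊕36⊕36⊕36⊕36⊕65⊕cf⊕18⊕16⊕b4 = 81.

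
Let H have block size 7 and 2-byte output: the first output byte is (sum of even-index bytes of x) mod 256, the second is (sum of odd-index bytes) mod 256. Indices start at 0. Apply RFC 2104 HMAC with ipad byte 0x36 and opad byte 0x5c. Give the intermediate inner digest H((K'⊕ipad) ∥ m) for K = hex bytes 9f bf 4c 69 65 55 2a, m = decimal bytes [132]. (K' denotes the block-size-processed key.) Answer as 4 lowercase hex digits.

Key hex bytes 9f bf 4c 69 65 55 2a is exactly B = 7 bytes: K' = 9f bf 4c 69 65 55 2a.
K' ⊕ ipad = a9 89 7a 5f 53 63 1c.
Inner input = a9 89 7a 5f 53 63 1c ∥ 84.
Inner hash: even-index sum = 402 mod 256 = 146; odd-index sum = 463 mod 256 = 207 → 92 cf.

92cf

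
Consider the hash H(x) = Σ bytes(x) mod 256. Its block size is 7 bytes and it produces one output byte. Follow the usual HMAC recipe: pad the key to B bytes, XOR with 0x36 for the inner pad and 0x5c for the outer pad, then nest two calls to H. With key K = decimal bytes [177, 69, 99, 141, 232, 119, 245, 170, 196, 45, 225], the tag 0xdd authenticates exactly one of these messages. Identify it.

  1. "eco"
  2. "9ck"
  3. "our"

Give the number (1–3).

2

Key decimal bytes [177, 69, 99, 141, 232, 119, 245, 170, 196, 45, 225] = b1 45 63 8d e8 77 f5 aa c4 2d e1 is 11 bytes > B = 7, so hash it first: H(key) = b6, then zero-pad to 7 bytes: K' = b6 00 00 00 00 00 00.
K' ⊕ ipad = 80 36 36 36 36 36 36; K' ⊕ opad = ea 5c 5c 5c 5c 5c 5c.
m1: inner = H(80 36 36 36 36 36 36 65 63 6f) = fb; tag = H(ea 5c 5c 5c 5c 5c 5c fb) = 0d
m2: inner = H(80 36 36 36 36 36 36 39 63 6b) = cb; tag = H(ea 5c 5c 5c 5c 5c 5c cb) = dd ← matches
m3: inner = H(80 36 36 36 36 36 36 6f 75 72) = 1a; tag = H(ea 5c 5c 5c 5c 5c 5c 1a) = 2c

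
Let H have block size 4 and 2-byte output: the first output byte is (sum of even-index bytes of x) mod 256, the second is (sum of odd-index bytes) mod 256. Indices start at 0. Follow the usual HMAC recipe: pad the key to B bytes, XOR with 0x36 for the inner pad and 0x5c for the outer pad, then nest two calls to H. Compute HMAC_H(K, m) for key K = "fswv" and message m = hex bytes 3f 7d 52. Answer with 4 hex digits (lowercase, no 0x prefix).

875b

Key "fswv" = 66 73 77 76 is exactly B = 4 bytes: K' = 66 73 77 76.
K' ⊕ ipad = 50 45 41 40.  K' ⊕ opad = 3a 2f 2b 2a.
Inner input = (K'⊕ipad) ∥ m = 50 45 41 40 ∥ 3f 7d 52.
Inner hash: even-index sum = 290 mod 256 = 34; odd-index sum = 258 mod 256 = 2 → 22 02.
Outer input = (K'⊕opad) ∥ inner = 3a 2f 2b 2a ∥ 22 02.
Outer hash (tag): even-index sum = 135 mod 256 = 135; odd-index sum = 91 mod 256 = 91 → 87 5b.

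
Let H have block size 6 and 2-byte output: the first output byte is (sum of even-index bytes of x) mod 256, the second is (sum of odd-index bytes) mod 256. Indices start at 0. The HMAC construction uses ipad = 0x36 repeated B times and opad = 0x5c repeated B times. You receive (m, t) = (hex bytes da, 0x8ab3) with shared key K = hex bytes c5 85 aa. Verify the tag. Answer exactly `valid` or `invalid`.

invalid

Key hex bytes c5 85 aa is 3 bytes ≤ B = 6; zero-pad to 6 bytes: K' = c5 85 aa 00 00 00.
K' ⊕ ipad = f3 b3 9c 36 36 36; K' ⊕ opad = 99 d9 f6 5c 5c 5c.
Inner hash: even-index sum = 671 mod 256 = 159; odd-index sum = 287 mod 256 = 31 → 9f 1f.
Outer hash (recomputed tag): even-index sum = 650 mod 256 = 138; odd-index sum = 432 mod 256 = 176 → 8a b0.
Recomputed tag = 8ab0; claimed = 8ab3 → mismatch.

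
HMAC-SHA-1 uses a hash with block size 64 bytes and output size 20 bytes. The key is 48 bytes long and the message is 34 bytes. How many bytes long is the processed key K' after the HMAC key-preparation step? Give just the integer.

64

Key is 48 ≤ 64 bytes, zero-padded: |K'| = 64.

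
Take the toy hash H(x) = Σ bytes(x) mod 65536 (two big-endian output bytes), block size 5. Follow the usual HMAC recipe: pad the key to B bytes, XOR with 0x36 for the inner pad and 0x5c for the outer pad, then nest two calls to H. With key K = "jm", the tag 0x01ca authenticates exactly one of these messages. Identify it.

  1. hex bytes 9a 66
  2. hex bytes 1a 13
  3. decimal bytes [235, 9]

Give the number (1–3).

Key "jm" = 6a 6d is 2 bytes ≤ B = 5; zero-pad to 5 bytes: K' = 6a 6d 00 00 00.
K' ⊕ ipad = 5c 5b 36 36 36; K' ⊕ opad = 36 31 5c 5c 5c.
m1: inner = H(5c 5b 36 36 36 9a 66) = 02 59; tag = H(36 31 5c 5c 5c 02 59) = 01d6
m2: inner = H(5c 5b 36 36 36 1a 13) = 01 86; tag = H(36 31 5c 5c 5c 01 86) = 0202
m3: inner = H(5c 5b 36 36 36 eb 09) = 02 4d; tag = H(36 31 5c 5c 5c 02 4d) = 01ca ← matches

3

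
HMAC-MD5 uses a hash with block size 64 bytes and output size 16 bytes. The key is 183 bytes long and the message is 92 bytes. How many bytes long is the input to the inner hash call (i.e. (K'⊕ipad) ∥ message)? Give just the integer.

156

Key is 183 > 64 bytes, so it is hashed to 16 bytes then zero-padded to 64: |K'| = 64.
Inner input = (K'⊕ipad) ∥ m → 64 + 92 = 156 bytes.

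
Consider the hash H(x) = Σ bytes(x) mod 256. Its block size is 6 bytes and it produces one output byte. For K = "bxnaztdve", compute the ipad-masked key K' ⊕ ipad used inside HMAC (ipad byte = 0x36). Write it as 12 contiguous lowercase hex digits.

e03636363636

Key "bxnaztdve" = 62 78 6e 61 7a 74 64 76 65 is 9 bytes > B = 6, so hash it first: H(key) = d6, then zero-pad to 6 bytes: K' = d6 00 00 00 00 00.
XOR each byte with 0x36: d6⊕36=e0, 00⊕36=36, 00⊕36=36, 00⊕36=36, 00⊕36=36, 00⊕36=36.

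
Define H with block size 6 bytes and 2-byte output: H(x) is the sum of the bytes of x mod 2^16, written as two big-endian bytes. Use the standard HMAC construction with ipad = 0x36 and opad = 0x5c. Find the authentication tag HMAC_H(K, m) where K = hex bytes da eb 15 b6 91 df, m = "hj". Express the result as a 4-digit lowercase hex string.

0492

Key hex bytes da eb 15 b6 91 df is exactly B = 6 bytes: K' = da eb 15 b6 91 df.
K' ⊕ ipad = ec dd 23 80 a7 e9.  K' ⊕ opad = 86 b7 49 ea cd 83.
Inner input = (K'⊕ipad) ∥ m = ec dd 23 80 a7 e9 ∥ 68 6a.
Inner hash: sum = 236+221+35+128+167+233+104+106 = 1230 → 04 ce.
Outer input = (K'⊕opad) ∥ inner = 86 b7 49 ea cd 83 ∥ 04 ce.
Outer hash (tag): sum = 134+183+73+234+205+131+4+206 = 1170 → 04 92.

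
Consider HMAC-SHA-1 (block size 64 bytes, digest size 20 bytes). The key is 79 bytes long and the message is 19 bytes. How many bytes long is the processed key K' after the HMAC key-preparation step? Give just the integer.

Key is 79 > 64 bytes, so it is hashed to 20 bytes then zero-padded to 64: |K'| = 64.

64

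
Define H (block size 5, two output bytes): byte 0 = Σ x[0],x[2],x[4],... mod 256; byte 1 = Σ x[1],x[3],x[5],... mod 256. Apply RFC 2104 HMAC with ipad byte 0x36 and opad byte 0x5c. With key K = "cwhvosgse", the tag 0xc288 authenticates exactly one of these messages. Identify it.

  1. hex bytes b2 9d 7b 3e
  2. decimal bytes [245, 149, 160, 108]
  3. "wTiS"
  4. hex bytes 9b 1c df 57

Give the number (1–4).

Key "cwhvosgse" = 63 77 68 76 6f 73 67 73 65 is 9 bytes > B = 5, so hash it first: H(key) = 06 d3, then zero-pad to 5 bytes: K' = 06 d3 00 00 00.
K' ⊕ ipad = 30 e5 36 36 36; K' ⊕ opad = 5a 8f 5c 5c 5c.
m1: inner = H(30 e5 36 36 36 b2 9d 7b 3e) = 77 48; tag = H(5a 8f 5c 5c 5c 77 48) = 5a62
m2: inner = H(30 e5 36 36 36 f5 95 a0 6c) = 9d b0; tag = H(5a 8f 5c 5c 5c 9d b0) = c288 ← matches
m3: inner = H(30 e5 36 36 36 77 54 69 53) = 43 fb; tag = H(5a 8f 5c 5c 5c 43 fb) = 0d2e
m4: inner = H(30 e5 36 36 36 9b 1c df 57) = 0f 95; tag = H(5a 8f 5c 5c 5c 0f 95) = a7fa

2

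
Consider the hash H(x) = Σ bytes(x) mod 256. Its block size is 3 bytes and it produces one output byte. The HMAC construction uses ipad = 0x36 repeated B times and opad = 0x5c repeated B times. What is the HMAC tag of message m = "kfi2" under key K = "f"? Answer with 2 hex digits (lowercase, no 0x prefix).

1a

Key "f" = 66 is 1 byte ≤ B = 3; zero-pad to 3 bytes: K' = 66 00 00.
K' ⊕ ipad = 50 36 36.  K' ⊕ opad = 3a 5c 5c.
Inner input = (K'⊕ipad) ∥ m = 50 36 36 ∥ 6b 66 69 32.
Inner hash: sum = 80+54+54+107+102+105+50 = 552; mod 256 = 40 → 28.
Outer input = (K'⊕opad) ∥ inner = 3a 5c 5c ∥ 28.
Outer hash (tag): sum = 58+92+92+40 = 282; mod 256 = 26 → 1a.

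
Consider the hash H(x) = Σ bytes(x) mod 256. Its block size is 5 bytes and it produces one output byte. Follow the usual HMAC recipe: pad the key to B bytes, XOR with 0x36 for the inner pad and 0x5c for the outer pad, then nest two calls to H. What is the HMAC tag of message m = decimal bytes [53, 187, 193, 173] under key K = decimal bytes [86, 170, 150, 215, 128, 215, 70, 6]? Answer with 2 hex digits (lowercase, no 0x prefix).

18

Key decimal bytes [86, 170, 150, 215, 128, 215, 70, 6] = 56 aa 96 d7 80 d7 46 06 is 8 bytes > B = 5, so hash it first: H(key) = 10, then zero-pad to 5 bytes: K' = 10 00 00 00 00.
K' ⊕ ipad = 26 36 36 36 36.  K' ⊕ opad = 4c 5c 5c 5c 5c.
Inner input = (K'⊕ipad) ∥ m = 26 36 36 36 36 ∥ 35 bb c1 ad.
Inner hash: sum = 38+54+54+54+54+53+187+193+173 = 860; mod 256 = 92 → 5c.
Outer input = (K'⊕opad) ∥ inner = 4c 5c 5c 5c 5c ∥ 5c.
Outer hash (tag): sum = 76+92+92+92+92+92 = 536; mod 256 = 24 → 18.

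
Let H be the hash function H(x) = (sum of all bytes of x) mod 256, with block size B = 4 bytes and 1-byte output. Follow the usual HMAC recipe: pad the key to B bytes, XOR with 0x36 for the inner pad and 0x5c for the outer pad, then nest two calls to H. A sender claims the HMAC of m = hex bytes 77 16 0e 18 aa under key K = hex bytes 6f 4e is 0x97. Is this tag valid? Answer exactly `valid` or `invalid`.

valid

Key hex bytes 6f 4e is 2 bytes ≤ B = 4; zero-pad to 4 bytes: K' = 6f 4e 00 00.
K' ⊕ ipad = 59 78 36 36; K' ⊕ opad = 33 12 5c 5c.
Inner hash: sum = 89+120+54+54+119+22+14+24+170 = 666; mod 256 = 154 → 9a.
Outer hash (recomputed tag): sum = 51+18+92+92+154 = 407; mod 256 = 151 → 97.
Recomputed tag = 97; claimed = 97 → match.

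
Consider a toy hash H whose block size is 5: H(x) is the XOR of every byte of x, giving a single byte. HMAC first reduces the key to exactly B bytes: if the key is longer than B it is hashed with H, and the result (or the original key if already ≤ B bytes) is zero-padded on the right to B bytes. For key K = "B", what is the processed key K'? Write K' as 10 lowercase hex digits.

4200000000

Key "B" = 42 is 1 byte ≤ B = 5; zero-pad to 5 bytes: K' = 42 00 00 00 00.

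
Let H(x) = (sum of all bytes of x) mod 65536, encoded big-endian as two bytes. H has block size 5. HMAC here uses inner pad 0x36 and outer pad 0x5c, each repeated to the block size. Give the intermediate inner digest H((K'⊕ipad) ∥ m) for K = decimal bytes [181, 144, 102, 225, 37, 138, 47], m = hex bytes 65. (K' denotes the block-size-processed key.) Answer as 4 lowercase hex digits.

0198

Key decimal bytes [181, 144, 102, 225, 37, 138, 47] = b5 90 66 e1 25 8a 2f is 7 bytes > B = 5, so hash it first: H(key) = 03 6a, then zero-pad to 5 bytes: K' = 03 6a 00 00 00.
K' ⊕ ipad = 35 5c 36 36 36.
Inner input = 35 5c 36 36 36 ∥ 65.
Inner hash: sum = 53+92+54+54+54+101 = 408 → 01 98.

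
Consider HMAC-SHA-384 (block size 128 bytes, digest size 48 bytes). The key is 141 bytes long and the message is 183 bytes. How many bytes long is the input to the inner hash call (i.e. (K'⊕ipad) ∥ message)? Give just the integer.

311

Key is 141 > 128 bytes, so it is hashed to 48 bytes then zero-padded to 128: |K'| = 128.
Inner input = (K'⊕ipad) ∥ m → 128 + 183 = 311 bytes.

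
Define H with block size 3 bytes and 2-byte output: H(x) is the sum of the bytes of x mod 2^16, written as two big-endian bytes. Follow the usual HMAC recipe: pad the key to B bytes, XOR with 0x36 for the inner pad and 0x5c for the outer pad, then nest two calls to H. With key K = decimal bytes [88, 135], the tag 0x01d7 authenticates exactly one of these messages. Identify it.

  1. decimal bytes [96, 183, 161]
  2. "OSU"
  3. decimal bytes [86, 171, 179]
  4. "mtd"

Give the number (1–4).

4

Key decimal bytes [88, 135] = 58 87 is 2 bytes ≤ B = 3; zero-pad to 3 bytes: K' = 58 87 00.
K' ⊕ ipad = 6e b1 36; K' ⊕ opad = 04 db 5c.
m1: inner = H(6e b1 36 60 b7 a1) = 03 0d; tag = H(04 db 5c 03 0d) = 014b
m2: inner = H(6e b1 36 4f 53 55) = 02 4c; tag = H(04 db 5c 02 4c) = 0189
m3: inner = H(6e b1 36 56 ab b3) = 03 09; tag = H(04 db 5c 03 09) = 0147
m4: inner = H(6e b1 36 6d 74 64) = 02 9a; tag = H(04 db 5c 02 9a) = 01d7 ← matches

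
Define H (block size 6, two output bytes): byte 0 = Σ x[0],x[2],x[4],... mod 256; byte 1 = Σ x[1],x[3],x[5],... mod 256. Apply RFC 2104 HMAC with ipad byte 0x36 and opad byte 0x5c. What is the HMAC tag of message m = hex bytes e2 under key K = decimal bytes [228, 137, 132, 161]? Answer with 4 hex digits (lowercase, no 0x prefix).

88ba

Key decimal bytes [228, 137, 132, 161] = e4 89 84 a1 is 4 bytes ≤ B = 6; zero-pad to 6 bytes: K' = e4 89 84 a1 00 00.
K' ⊕ ipad = d2 bf b2 97 36 36.  K' ⊕ opad = b8 d5 d8 fd 5c 5c.
Inner input = (K'⊕ipad) ∥ m = d2 bf b2 97 36 36 ∥ e2.
Inner hash: even-index sum = 668 mod 256 = 156; odd-index sum = 396 mod 256 = 140 → 9c 8c.
Outer input = (K'⊕opad) ∥ inner = b8 d5 d8 fd 5c 5c ∥ 9c 8c.
Outer hash (tag): even-index sum = 648 mod 256 = 136; odd-index sum = 698 mod 256 = 186 → 88 ba.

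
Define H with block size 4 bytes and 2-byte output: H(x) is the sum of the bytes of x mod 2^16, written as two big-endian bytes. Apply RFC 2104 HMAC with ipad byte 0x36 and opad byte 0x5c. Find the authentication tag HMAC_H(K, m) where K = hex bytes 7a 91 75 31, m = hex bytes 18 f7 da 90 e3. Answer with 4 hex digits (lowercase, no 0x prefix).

Key hex bytes 7a 91 75 31 is exactly B = 4 bytes: K' = 7a 91 75 31.
K' ⊕ ipad = 4c a7 43 07.  K' ⊕ opad = 26 cd 29 6d.
Inner input = (K'⊕ipad) ∥ m = 4c a7 43 07 ∥ 18 f7 da 90 e3.
Inner hash: sum = 76+167+67+7+24+247+218+144+227 = 1177 → 04 99.
Outer input = (K'⊕opad) ∥ inner = 26 cd 29 6d ∥ 04 99.
Outer hash (tag): sum = 38+205+41+109+4+153 = 550 → 02 26.

0226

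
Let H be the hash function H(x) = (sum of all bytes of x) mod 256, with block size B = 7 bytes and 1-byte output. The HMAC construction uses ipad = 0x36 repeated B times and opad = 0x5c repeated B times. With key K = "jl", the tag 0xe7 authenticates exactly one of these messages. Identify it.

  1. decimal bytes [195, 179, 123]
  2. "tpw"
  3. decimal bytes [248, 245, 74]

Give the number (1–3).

1

Key "jl" = 6a 6c is 2 bytes ≤ B = 7; zero-pad to 7 bytes: K' = 6a 6c 00 00 00 00 00.
K' ⊕ ipad = 5c 5a 36 36 36 36 36; K' ⊕ opad = 36 30 5c 5c 5c 5c 5c.
m1: inner = H(5c 5a 36 36 36 36 36 c3 b3 7b) = b5; tag = H(36 30 5c 5c 5c 5c 5c b5) = e7 ← matches
m2: inner = H(5c 5a 36 36 36 36 36 74 70 77) = 1f; tag = H(36 30 5c 5c 5c 5c 5c 1f) = 51
m3: inner = H(5c 5a 36 36 36 36 36 f8 f5 4a) = fb; tag = H(36 30 5c 5c 5c 5c 5c fb) = 2d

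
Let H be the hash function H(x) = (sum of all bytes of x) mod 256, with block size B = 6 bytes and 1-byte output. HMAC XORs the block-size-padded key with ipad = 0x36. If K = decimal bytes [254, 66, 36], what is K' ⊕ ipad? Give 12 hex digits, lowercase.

c87412363636

Key decimal bytes [254, 66, 36] = fe 42 24 is 3 bytes ≤ B = 6; zero-pad to 6 bytes: K' = fe 42 24 00 00 00.
XOR each byte with 0x36: fe⊕36=c8, 42⊕36=74, 24⊕36=12, 00⊕36=36, 00⊕36=36, 00⊕36=36.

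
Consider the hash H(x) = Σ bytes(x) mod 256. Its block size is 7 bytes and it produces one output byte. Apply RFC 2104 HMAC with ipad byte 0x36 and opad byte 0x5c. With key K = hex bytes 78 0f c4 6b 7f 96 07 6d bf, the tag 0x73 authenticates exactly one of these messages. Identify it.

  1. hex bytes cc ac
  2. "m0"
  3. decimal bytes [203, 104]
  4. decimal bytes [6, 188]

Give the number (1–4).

2

Key hex bytes 78 0f c4 6b 7f 96 07 6d bf is 9 bytes > B = 7, so hash it first: H(key) = fe, then zero-pad to 7 bytes: K' = fe 00 00 00 00 00 00.
K' ⊕ ipad = c8 36 36 36 36 36 36; K' ⊕ opad = a2 5c 5c 5c 5c 5c 5c.
m1: inner = H(c8 36 36 36 36 36 36 cc ac) = 84; tag = H(a2 5c 5c 5c 5c 5c 5c 84) = 4e
m2: inner = H(c8 36 36 36 36 36 36 6d 30) = a9; tag = H(a2 5c 5c 5c 5c 5c 5c a9) = 73 ← matches
m3: inner = H(c8 36 36 36 36 36 36 cb 68) = 3f; tag = H(a2 5c 5c 5c 5c 5c 5c 3f) = 09
m4: inner = H(c8 36 36 36 36 36 36 06 bc) = ce; tag = H(a2 5c 5c 5c 5c 5c 5c ce) = 98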